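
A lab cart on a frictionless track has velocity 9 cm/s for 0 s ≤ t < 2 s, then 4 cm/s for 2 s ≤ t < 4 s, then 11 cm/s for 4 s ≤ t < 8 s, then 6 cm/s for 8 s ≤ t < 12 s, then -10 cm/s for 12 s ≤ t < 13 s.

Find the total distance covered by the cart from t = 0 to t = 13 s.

Total distance travelled is ∫|v| dt — sum the magnitudes of each area piece.
0–2 s: |9| × 2 = 18 cm
2–4 s: |4| × 2 = 8 cm
4–8 s: |11| × 4 = 44 cm
8–12 s: |6| × 4 = 24 cm
12–13 s: |-10| × 1 = 10 cm
Total distance = 104 cm

104 cm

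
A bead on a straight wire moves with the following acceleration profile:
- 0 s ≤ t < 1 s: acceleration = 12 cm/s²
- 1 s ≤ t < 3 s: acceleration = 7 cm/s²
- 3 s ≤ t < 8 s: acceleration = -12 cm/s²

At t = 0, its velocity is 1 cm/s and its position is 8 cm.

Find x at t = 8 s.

On each constant-a segment, Δv = aΔt and Δx = v₀Δt + ½aΔt²; chain segment to segment.
0–1 s: v starts 1 cm/s; Δx = 1·1 + ½·12·1² = 7 cm; v ends 13 cm/s.
1–3 s: v starts 13 cm/s; Δx = 13·2 + ½·7·2² = 40 cm; v ends 27 cm/s.
3–8 s: v starts 27 cm/s; Δx = 27·5 + ½·-12·5² = -15 cm; v ends -33 cm/s.
x(8) = 8 + Σ Δx = 40 cm.

40 cm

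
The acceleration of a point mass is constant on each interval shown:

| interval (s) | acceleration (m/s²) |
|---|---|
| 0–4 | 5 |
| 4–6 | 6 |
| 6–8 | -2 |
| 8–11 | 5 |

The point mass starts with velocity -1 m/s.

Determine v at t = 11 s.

42 m/s

Δv equals the area under the a-t graph; then v = v₀ + Δv.
0–4 s: 5 × 4 = 20 m/s
4–6 s: 6 × 2 = 12 m/s
6–8 s: -2 × 2 = -4 m/s
8–11 s: 5 × 3 = 15 m/s
Δv = 43 m/s, so v(11) = -1 + (43) = 42 m/s.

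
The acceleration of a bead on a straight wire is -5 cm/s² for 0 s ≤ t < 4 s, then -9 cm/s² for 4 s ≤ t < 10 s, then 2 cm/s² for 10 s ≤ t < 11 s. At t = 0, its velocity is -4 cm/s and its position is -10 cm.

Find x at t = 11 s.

On each constant-a segment, Δv = aΔt and Δx = v₀Δt + ½aΔt²; chain segment to segment.
0–4 s: v starts -4 cm/s; Δx = -4·4 + ½·-5·4² = -56 cm; v ends -24 cm/s.
4–10 s: v starts -24 cm/s; Δx = -24·6 + ½·-9·6² = -306 cm; v ends -78 cm/s.
10–11 s: v starts -78 cm/s; Δx = -78·1 + ½·2·1² = -77 cm; v ends -76 cm/s.
x(11) = -10 + Σ Δx = -449 cm.

-449 cm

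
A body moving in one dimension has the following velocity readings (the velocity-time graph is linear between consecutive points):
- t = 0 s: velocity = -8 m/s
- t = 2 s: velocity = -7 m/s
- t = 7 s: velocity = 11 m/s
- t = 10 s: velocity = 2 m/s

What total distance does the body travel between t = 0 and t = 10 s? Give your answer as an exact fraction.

523/9 m

Distance (not displacement) is the total path length: add the absolute areas under v-t.
0–2 s: |½(-8 + -7)(2)| = 15 m
2–7 s: v = 0 at t = 71/18 s; triangle areas 245/36 + 605/36 = 425/18 m
7–10 s: |½(11 + 2)(3)| = 19.5 m
Total distance = 523/9 m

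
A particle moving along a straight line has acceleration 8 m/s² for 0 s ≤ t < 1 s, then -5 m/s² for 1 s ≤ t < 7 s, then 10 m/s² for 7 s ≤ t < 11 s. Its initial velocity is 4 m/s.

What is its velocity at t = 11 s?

Δv equals the area under the a-t graph; then v = v₀ + Δv.
0–1 s: 8 × 1 = 8 m/s
1–7 s: -5 × 6 = -30 m/s
7–11 s: 10 × 4 = 40 m/s
Δv = 18 m/s, so v(11) = 4 + (18) = 22 m/s.

22 m/s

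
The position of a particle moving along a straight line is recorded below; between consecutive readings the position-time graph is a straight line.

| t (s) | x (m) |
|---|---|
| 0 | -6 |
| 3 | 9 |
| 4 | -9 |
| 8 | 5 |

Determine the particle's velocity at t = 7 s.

3.5 m/s

Velocity is the slope of the x-t graph on 4–8 s: (5 − -9)/(8 − 4) = 3.5 m/s.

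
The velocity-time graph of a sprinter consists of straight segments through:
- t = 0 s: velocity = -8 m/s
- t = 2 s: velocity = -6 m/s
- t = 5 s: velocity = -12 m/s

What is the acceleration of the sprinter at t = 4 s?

-2 m/s²

Acceleration is the slope of the v-t graph on 2–5 s: (-12 − -6)/(5 − 2) = -2 m/s².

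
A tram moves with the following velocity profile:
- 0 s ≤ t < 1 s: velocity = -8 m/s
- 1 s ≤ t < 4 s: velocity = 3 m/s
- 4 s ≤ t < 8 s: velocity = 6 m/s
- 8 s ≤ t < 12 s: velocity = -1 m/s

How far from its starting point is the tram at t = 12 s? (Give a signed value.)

Net displacement equals the area under the velocity-time graph (areas below the axis count negative).
0–1 s: -8 × 1 = -8 m
1–4 s: 3 × 3 = 9 m
4–8 s: 6 × 4 = 24 m
8–12 s: -1 × 4 = -4 m
Net displacement = 21 m

21 m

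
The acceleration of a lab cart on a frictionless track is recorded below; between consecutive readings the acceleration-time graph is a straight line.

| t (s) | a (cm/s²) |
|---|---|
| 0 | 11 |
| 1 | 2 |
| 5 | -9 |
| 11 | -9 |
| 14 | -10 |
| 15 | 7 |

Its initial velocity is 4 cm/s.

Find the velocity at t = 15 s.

Δv equals the area under the a-t graph; then v = v₀ + Δv.
0–1 s: ½(11 + 2)(1) = 6.5 cm/s
1–5 s: ½(2 + -9)(4) = -14 cm/s
5–11 s: -9 × 6 = -54 cm/s
11–14 s: ½(-9 + -10)(3) = -28.5 cm/s
14–15 s: ½(-10 + 7)(1) = -1.5 cm/s
Δv = -91.5 cm/s, so v(15) = 4 + (-91.5) = -87.5 cm/s.

-87.5 cm/s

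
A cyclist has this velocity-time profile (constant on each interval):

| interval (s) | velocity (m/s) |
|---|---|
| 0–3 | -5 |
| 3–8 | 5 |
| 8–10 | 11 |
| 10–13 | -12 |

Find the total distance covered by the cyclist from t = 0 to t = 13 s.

Distance (not displacement) is the total path length: add the absolute areas under v-t.
0–3 s: |-5| × 3 = 15 m
3–8 s: |5| × 5 = 25 m
8–10 s: |11| × 2 = 22 m
10–13 s: |-12| × 3 = 36 m
Total distance = 98 m

98 m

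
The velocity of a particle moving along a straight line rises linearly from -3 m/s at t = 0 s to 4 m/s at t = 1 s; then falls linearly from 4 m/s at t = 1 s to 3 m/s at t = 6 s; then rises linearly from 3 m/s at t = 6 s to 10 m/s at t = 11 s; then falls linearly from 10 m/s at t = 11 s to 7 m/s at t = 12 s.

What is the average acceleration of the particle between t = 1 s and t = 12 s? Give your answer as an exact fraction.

3/11 m/s²

Average acceleration = Δv/Δt = (7 − 4)/(12 − 1) = 3/11 m/s².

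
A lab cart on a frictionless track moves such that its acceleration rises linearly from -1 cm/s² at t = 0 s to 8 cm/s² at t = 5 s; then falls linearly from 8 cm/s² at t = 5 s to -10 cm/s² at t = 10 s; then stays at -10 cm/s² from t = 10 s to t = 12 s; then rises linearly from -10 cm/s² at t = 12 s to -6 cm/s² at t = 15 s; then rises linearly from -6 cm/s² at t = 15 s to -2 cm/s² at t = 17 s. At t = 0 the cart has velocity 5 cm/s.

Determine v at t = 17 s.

-34.5 cm/s

Δv equals the area under the a-t graph; then v = v₀ + Δv.
0–5 s: ½(-1 + 8)(5) = 17.5 cm/s
5–10 s: ½(8 + -10)(5) = -5 cm/s
10–12 s: -10 × 2 = -20 cm/s
12–15 s: ½(-10 + -6)(3) = -24 cm/s
15–17 s: ½(-6 + -2)(2) = -8 cm/s
Δv = -39.5 cm/s, so v(17) = 5 + (-39.5) = -34.5 cm/s.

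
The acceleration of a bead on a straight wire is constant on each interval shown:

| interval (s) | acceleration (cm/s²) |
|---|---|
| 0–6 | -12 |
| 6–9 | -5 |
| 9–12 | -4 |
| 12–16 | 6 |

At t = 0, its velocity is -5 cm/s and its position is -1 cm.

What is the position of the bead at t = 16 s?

-1162.5 cm

On each constant-a segment, Δv = aΔt and Δx = v₀Δt + ½aΔt²; chain segment to segment.
0–6 s: v starts -5 cm/s; Δx = -5·6 + ½·-12·6² = -246 cm; v ends -77 cm/s.
6–9 s: v starts -77 cm/s; Δx = -77·3 + ½·-5·3² = -253.5 cm; v ends -92 cm/s.
9–12 s: v starts -92 cm/s; Δx = -92·3 + ½·-4·3² = -294 cm; v ends -104 cm/s.
12–16 s: v starts -104 cm/s; Δx = -104·4 + ½·6·4² = -368 cm; v ends -80 cm/s.
x(16) = -1 + Σ Δx = -1162.5 cm.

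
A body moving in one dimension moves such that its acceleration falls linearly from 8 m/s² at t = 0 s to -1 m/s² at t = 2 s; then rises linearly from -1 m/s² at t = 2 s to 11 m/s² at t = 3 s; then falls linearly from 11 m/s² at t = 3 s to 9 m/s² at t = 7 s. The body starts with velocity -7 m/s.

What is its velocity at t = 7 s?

Δv equals the area under the a-t graph; then v = v₀ + Δv.
0–2 s: ½(8 + -1)(2) = 7 m/s
2–3 s: ½(-1 + 11)(1) = 5 m/s
3–7 s: ½(11 + 9)(4) = 40 m/s
Δv = 52 m/s, so v(7) = -7 + (52) = 45 m/s.

45 m/s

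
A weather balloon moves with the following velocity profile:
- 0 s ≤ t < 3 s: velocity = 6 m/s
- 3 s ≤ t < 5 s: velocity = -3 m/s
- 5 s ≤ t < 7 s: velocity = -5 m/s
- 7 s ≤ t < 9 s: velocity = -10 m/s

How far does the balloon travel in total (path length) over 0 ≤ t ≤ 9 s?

54 m

Distance (not displacement) is the total path length: add the absolute areas under v-t.
0–3 s: |6| × 3 = 18 m
3–5 s: |-3| × 2 = 6 m
5–7 s: |-5| × 2 = 10 m
7–9 s: |-10| × 2 = 20 m
Total distance = 54 m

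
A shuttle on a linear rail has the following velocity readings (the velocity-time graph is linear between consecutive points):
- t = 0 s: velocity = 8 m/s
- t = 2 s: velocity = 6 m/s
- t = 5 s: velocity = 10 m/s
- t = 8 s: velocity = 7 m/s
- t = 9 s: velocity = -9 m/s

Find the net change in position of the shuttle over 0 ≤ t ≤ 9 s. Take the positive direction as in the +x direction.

62.5 m

Net displacement equals the area under the velocity-time graph (areas below the axis count negative).
0–2 s: ½(8 + 6)(2) = 14 m
2–5 s: ½(6 + 10)(3) = 24 m
5–8 s: ½(10 + 7)(3) = 25.5 m
8–9 s: ½(7 + -9)(1) = -1 m
Net displacement = 62.5 m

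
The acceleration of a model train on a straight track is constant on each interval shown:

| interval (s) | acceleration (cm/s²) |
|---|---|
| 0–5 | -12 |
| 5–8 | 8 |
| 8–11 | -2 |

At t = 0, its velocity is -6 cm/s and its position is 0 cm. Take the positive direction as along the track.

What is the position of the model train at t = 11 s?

-477 cm

On each constant-a segment, Δv = aΔt and Δx = v₀Δt + ½aΔt²; chain segment to segment.
0–5 s: v starts -6 cm/s; Δx = -6·5 + ½·-12·5² = -180 cm; v ends -66 cm/s.
5–8 s: v starts -66 cm/s; Δx = -66·3 + ½·8·3² = -162 cm; v ends -42 cm/s.
8–11 s: v starts -42 cm/s; Δx = -42·3 + ½·-2·3² = -135 cm; v ends -48 cm/s.
x(11) = 0 + Σ Δx = -477 cm.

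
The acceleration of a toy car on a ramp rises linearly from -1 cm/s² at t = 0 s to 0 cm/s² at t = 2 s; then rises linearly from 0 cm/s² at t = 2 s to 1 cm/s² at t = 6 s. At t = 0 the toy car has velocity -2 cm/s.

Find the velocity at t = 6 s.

-1 cm/s

Δv equals the area under the a-t graph; then v = v₀ + Δv.
0–2 s: ½(-1 + 0)(2) = -1 cm/s
2–6 s: ½(0 + 1)(4) = 2 cm/s
Δv = 1 cm/s, so v(6) = -2 + (1) = -1 cm/s.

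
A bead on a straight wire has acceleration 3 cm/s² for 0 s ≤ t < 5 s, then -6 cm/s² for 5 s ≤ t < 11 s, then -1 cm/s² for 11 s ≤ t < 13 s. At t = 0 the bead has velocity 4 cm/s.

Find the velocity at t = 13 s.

Δv equals the area under the a-t graph; then v = v₀ + Δv.
0–5 s: 3 × 5 = 15 cm/s
5–11 s: -6 × 6 = -36 cm/s
11–13 s: -1 × 2 = -2 cm/s
Δv = -23 cm/s, so v(13) = 4 + (-23) = -19 cm/s.

-19 cm/s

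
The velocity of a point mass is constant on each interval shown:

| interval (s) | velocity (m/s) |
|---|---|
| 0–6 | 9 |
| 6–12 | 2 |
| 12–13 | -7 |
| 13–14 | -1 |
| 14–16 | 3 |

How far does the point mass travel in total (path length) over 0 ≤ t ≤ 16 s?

80 m

Distance (not displacement) is the total path length: add the absolute areas under v-t.
0–6 s: |9| × 6 = 54 m
6–12 s: |2| × 6 = 12 m
12–13 s: |-7| × 1 = 7 m
13–14 s: |-1| × 1 = 1 m
14–16 s: |3| × 2 = 6 m
Total distance = 80 m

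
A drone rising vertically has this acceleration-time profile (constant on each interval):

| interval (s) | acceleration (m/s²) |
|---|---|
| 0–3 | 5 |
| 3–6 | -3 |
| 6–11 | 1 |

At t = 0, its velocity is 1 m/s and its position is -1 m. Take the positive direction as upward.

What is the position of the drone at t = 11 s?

106.5 m

On each constant-a segment, Δv = aΔt and Δx = v₀Δt + ½aΔt²; chain segment to segment.
0–3 s: v starts 1 m/s; Δx = 1·3 + ½·5·3² = 25.5 m; v ends 16 m/s.
3–6 s: v starts 16 m/s; Δx = 16·3 + ½·-3·3² = 34.5 m; v ends 7 m/s.
6–11 s: v starts 7 m/s; Δx = 7·5 + ½·1·5² = 47.5 m; v ends 12 m/s.
x(11) = -1 + Σ Δx = 106.5 m.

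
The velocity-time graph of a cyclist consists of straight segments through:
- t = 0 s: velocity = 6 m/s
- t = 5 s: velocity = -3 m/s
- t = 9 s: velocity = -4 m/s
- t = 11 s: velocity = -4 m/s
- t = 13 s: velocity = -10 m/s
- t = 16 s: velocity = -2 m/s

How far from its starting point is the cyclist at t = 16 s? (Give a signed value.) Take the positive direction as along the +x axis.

Displacement is the signed area under the v-t curve.
0–5 s: ½(6 + -3)(5) = 7.5 m
5–9 s: ½(-3 + -4)(4) = -14 m
9–11 s: -4 × 2 = -8 m
11–13 s: ½(-4 + -10)(2) = -14 m
13–16 s: ½(-10 + -2)(3) = -18 m
Net displacement = -46.5 m

-46.5 m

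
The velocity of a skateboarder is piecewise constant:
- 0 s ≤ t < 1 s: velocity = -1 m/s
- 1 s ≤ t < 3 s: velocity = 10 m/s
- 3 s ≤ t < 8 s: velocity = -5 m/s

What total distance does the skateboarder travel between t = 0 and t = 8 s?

Total distance travelled is ∫|v| dt — sum the magnitudes of each area piece.
0–1 s: |-1| × 1 = 1 m
1–3 s: |10| × 2 = 20 m
3–8 s: |-5| × 5 = 25 m
Total distance = 46 m

46 m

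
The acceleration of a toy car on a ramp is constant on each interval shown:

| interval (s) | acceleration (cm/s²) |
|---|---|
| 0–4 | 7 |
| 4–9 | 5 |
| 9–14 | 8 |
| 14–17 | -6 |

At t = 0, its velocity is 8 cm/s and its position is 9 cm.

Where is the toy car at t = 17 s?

1020.5 cm

On each constant-a segment, Δv = aΔt and Δx = v₀Δt + ½aΔt²; chain segment to segment.
0–4 s: v starts 8 cm/s; Δx = 8·4 + ½·7·4² = 88 cm; v ends 36 cm/s.
4–9 s: v starts 36 cm/s; Δx = 36·5 + ½·5·5² = 242.5 cm; v ends 61 cm/s.
9–14 s: v starts 61 cm/s; Δx = 61·5 + ½·8·5² = 405 cm; v ends 101 cm/s.
14–17 s: v starts 101 cm/s; Δx = 101·3 + ½·-6·3² = 276 cm; v ends 83 cm/s.
x(17) = 9 + Σ Δx = 1020.5 cm.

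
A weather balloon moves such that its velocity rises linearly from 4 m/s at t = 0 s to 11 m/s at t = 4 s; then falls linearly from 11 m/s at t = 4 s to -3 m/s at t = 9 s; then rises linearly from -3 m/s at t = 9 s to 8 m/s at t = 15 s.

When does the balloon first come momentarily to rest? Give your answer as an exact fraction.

v changes sign on 4–9 s (from 11 to -3); the graph is linear there, so v = 0 at t = 4 + (-11)·(9 − 4)/(-3 − 11) = 111/14 s.

t = 111/14 s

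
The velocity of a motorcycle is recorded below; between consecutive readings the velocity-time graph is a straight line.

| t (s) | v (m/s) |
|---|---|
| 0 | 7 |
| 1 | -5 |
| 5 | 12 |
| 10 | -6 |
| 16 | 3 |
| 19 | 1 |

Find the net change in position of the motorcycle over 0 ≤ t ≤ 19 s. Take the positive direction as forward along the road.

Net displacement equals the area under the velocity-time graph (areas below the axis count negative).
0–1 s: ½(7 + -5)(1) = 1 m
1–5 s: ½(-5 + 12)(4) = 14 m
5–10 s: ½(12 + -6)(5) = 15 m
10–16 s: ½(-6 + 3)(6) = -9 m
16–19 s: ½(3 + 1)(3) = 6 m
Net displacement = 27 m

27 m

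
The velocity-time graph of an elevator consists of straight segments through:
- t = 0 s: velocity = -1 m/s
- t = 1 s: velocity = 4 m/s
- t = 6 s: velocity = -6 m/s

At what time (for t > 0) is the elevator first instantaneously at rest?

t = 0.2 s

v changes sign on 0–1 s (from -1 to 4); the graph is linear there, so v = 0 at t = 0 + (1)·(1 − 0)/(4 − -1) = 0.2 s.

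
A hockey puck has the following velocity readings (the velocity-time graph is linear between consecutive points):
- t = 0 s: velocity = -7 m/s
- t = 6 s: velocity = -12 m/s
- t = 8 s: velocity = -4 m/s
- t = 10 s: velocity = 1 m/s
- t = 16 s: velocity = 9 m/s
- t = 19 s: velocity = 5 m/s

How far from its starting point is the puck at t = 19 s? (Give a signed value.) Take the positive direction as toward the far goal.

-25 m

Displacement is the signed area under the v-t curve.
0–6 s: ½(-7 + -12)(6) = -57 m
6–8 s: ½(-12 + -4)(2) = -16 m
8–10 s: ½(-4 + 1)(2) = -3 m
10–16 s: ½(1 + 9)(6) = 30 m
16–19 s: ½(9 + 5)(3) = 21 m
Net displacement = -25 m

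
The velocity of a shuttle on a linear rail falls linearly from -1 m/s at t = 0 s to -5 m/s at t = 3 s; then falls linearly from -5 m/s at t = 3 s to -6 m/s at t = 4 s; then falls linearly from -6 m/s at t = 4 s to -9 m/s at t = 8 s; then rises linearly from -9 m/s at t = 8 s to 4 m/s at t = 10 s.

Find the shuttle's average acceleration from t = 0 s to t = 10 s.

Average acceleration = Δv/Δt = (4 − -1)/(10 − 0) = 0.5 m/s².

0.5 m/s²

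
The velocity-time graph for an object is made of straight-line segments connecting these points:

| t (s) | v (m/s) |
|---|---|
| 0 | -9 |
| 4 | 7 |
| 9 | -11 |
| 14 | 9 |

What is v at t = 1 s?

-5 m/s

On 0–4 s the graph is linear from -9 to 7 m/s: v(1) = -9 + (7 − -9)·(1 − 0)/(4 − 0) = -5 m/s.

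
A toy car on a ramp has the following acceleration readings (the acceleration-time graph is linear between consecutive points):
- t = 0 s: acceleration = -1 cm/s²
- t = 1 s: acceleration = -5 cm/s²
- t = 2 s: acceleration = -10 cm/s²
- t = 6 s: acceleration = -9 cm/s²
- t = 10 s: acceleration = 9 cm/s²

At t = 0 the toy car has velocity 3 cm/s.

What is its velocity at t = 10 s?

-45.5 cm/s

Δv equals the area under the a-t graph; then v = v₀ + Δv.
0–1 s: ½(-1 + -5)(1) = -3 cm/s
1–2 s: ½(-5 + -10)(1) = -7.5 cm/s
2–6 s: ½(-10 + -9)(4) = -38 cm/s
6–10 s: ½(-9 + 9)(4) = 0 cm/s
Δv = -48.5 cm/s, so v(10) = 3 + (-48.5) = -45.5 cm/s.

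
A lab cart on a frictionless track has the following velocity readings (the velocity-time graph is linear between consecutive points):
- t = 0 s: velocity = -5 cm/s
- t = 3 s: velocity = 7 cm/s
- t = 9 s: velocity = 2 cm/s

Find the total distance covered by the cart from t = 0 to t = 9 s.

Total distance travelled is ∫|v| dt — sum the magnitudes of each area piece.
0–3 s: v = 0 at t = 1.25 s; triangle areas 3.125 + 6.125 = 9.25 cm
3–9 s: |½(7 + 2)(6)| = 27 cm
Total distance = 36.25 cm

36.25 cm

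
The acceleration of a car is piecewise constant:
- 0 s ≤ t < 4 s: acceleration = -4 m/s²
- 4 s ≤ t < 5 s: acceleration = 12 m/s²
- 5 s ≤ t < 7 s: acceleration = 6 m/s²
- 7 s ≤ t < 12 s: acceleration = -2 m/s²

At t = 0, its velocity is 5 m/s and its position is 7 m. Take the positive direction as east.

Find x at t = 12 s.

On each constant-a segment, Δv = aΔt and Δx = v₀Δt + ½aΔt²; chain segment to segment.
0–4 s: v starts 5 m/s; Δx = 5·4 + ½·-4·4² = -12 m; v ends -11 m/s.
4–5 s: v starts -11 m/s; Δx = -11·1 + ½·12·1² = -5 m; v ends 1 m/s.
5–7 s: v starts 1 m/s; Δx = 1·2 + ½·6·2² = 14 m; v ends 13 m/s.
7–12 s: v starts 13 m/s; Δx = 13·5 + ½·-2·5² = 40 m; v ends 3 m/s.
x(12) = 7 + Σ Δx = 44 m.

44 m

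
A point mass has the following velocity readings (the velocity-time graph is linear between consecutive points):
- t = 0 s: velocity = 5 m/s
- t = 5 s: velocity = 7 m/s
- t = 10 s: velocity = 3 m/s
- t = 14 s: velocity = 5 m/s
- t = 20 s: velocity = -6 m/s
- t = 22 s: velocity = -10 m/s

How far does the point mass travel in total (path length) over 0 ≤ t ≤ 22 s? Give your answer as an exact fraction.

Distance (not displacement) is the total path length: add the absolute areas under v-t.
0–5 s: |½(5 + 7)(5)| = 30 m
5–10 s: |½(7 + 3)(5)| = 25 m
10–14 s: |½(3 + 5)(4)| = 16 m
14–20 s: v = 0 at t = 184/11 s; triangle areas 75/11 + 108/11 = 183/11 m
20–22 s: |½(-6 + -10)(2)| = 16 m
Total distance = 1140/11 m

1140/11 m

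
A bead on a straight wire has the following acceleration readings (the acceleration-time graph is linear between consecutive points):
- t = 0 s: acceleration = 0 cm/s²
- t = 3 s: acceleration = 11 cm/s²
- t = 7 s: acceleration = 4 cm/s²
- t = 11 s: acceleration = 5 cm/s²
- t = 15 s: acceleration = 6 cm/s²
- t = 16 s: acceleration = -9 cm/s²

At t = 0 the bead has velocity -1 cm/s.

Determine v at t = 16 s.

Δv equals the area under the a-t graph; then v = v₀ + Δv.
0–3 s: ½(0 + 11)(3) = 16.5 cm/s
3–7 s: ½(11 + 4)(4) = 30 cm/s
7–11 s: ½(4 + 5)(4) = 18 cm/s
11–15 s: ½(5 + 6)(4) = 22 cm/s
15–16 s: ½(6 + -9)(1) = -1.5 cm/s
Δv = 85 cm/s, so v(16) = -1 + (85) = 84 cm/s.

84 cm/s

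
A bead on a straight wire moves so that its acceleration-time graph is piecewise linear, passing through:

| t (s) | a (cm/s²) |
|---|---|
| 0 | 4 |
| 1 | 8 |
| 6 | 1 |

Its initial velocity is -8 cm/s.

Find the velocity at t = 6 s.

Δv equals the area under the a-t graph; then v = v₀ + Δv.
0–1 s: ½(4 + 8)(1) = 6 cm/s
1–6 s: ½(8 + 1)(5) = 22.5 cm/s
Δv = 28.5 cm/s, so v(6) = -8 + (28.5) = 20.5 cm/s.

20.5 cm/s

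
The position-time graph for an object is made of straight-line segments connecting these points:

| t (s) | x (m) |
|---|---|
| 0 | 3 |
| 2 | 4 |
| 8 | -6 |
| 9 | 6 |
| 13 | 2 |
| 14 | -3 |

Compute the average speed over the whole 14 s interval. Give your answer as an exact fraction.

Average speed = (total path length)/(elapsed time); on a piecewise-linear x-t graph the path length is Σ|Δx|.
0–2 s: |Δx| = |4 − 3| = 1 m
2–8 s: |Δx| = |-6 − 4| = 10 m
8–9 s: |Δx| = |6 − -6| = 12 m
9–13 s: |Δx| = |2 − 6| = 4 m
13–14 s: |Δx| = |-3 − 2| = 5 m
Total path = 32 m; average speed = 32/14 = 16/7 m/s.

16/7 m/s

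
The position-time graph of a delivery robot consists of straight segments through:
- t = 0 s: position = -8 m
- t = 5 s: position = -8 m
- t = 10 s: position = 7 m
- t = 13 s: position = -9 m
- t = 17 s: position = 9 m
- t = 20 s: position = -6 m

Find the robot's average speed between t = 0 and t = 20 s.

Average speed = (total path length)/(elapsed time); on a piecewise-linear x-t graph the path length is Σ|Δx|.
0–5 s: |Δx| = |-8 − -8| = 0 m
5–10 s: |Δx| = |7 − -8| = 15 m
10–13 s: |Δx| = |-9 − 7| = 16 m
13–17 s: |Δx| = |9 − -9| = 18 m
17–20 s: |Δx| = |-6 − 9| = 15 m
Total path = 64 m; average speed = 64/20 = 3.2 m/s.

3.2 m/s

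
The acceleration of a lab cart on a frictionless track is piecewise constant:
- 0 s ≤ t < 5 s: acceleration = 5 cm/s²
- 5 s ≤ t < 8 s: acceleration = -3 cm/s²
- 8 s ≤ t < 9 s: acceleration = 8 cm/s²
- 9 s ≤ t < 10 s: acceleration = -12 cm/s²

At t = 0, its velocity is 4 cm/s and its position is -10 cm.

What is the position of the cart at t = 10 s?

192 cm

On each constant-a segment, Δv = aΔt and Δx = v₀Δt + ½aΔt²; chain segment to segment.
0–5 s: v starts 4 cm/s; Δx = 4·5 + ½·5·5² = 82.5 cm; v ends 29 cm/s.
5–8 s: v starts 29 cm/s; Δx = 29·3 + ½·-3·3² = 73.5 cm; v ends 20 cm/s.
8–9 s: v starts 20 cm/s; Δx = 20·1 + ½·8·1² = 24 cm; v ends 28 cm/s.
9–10 s: v starts 28 cm/s; Δx = 28·1 + ½·-12·1² = 22 cm; v ends 16 cm/s.
x(10) = -10 + Σ Δx = 192 cm.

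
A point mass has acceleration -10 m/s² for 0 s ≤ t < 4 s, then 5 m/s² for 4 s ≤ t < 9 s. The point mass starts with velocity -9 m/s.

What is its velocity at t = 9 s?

-24 m/s

Δv equals the area under the a-t graph; then v = v₀ + Δv.
0–4 s: -10 × 4 = -40 m/s
4–9 s: 5 × 5 = 25 m/s
Δv = -15 m/s, so v(9) = -9 + (-15) = -24 m/s.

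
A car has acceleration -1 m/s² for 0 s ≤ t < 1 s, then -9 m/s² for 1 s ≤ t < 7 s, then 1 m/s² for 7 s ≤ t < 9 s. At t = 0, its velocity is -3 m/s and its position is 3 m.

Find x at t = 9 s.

-300.5 m

On each constant-a segment, Δv = aΔt and Δx = v₀Δt + ½aΔt²; chain segment to segment.
0–1 s: v starts -3 m/s; Δx = -3·1 + ½·-1·1² = -3.5 m; v ends -4 m/s.
1–7 s: v starts -4 m/s; Δx = -4·6 + ½·-9·6² = -186 m; v ends -58 m/s.
7–9 s: v starts -58 m/s; Δx = -58·2 + ½·1·2² = -114 m; v ends -56 m/s.
x(9) = 3 + Σ Δx = -300.5 m.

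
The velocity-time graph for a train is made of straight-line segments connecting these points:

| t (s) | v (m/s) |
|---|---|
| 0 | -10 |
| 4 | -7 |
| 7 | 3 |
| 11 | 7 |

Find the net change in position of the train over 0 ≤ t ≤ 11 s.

-20 m

Net displacement equals the area under the velocity-time graph (areas below the axis count negative).
0–4 s: ½(-10 + -7)(4) = -34 m
4–7 s: ½(-7 + 3)(3) = -6 m
7–11 s: ½(3 + 7)(4) = 20 m
Net displacement = -20 m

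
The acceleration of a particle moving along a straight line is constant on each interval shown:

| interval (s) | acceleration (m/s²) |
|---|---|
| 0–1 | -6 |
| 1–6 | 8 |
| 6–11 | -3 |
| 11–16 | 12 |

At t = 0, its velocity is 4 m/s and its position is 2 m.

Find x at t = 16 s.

510.5 m

On each constant-a segment, Δv = aΔt and Δx = v₀Δt + ½aΔt²; chain segment to segment.
0–1 s: v starts 4 m/s; Δx = 4·1 + ½·-6·1² = 1 m; v ends -2 m/s.
1–6 s: v starts -2 m/s; Δx = -2·5 + ½·8·5² = 90 m; v ends 38 m/s.
6–11 s: v starts 38 m/s; Δx = 38·5 + ½·-3·5² = 152.5 m; v ends 23 m/s.
11–16 s: v starts 23 m/s; Δx = 23·5 + ½·12·5² = 265 m; v ends 83 m/s.
x(16) = 2 + Σ Δx = 510.5 m.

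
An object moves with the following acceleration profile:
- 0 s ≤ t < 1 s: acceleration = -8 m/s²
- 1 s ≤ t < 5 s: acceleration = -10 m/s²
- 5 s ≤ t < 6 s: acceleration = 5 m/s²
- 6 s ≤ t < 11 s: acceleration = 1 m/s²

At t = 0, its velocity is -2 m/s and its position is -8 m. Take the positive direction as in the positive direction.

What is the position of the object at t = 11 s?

On each constant-a segment, Δv = aΔt and Δx = v₀Δt + ½aΔt²; chain segment to segment.
0–1 s: v starts -2 m/s; Δx = -2·1 + ½·-8·1² = -6 m; v ends -10 m/s.
1–5 s: v starts -10 m/s; Δx = -10·4 + ½·-10·4² = -120 m; v ends -50 m/s.
5–6 s: v starts -50 m/s; Δx = -50·1 + ½·5·1² = -47.5 m; v ends -45 m/s.
6–11 s: v starts -45 m/s; Δx = -45·5 + ½·1·5² = -212.5 m; v ends -40 m/s.
x(11) = -8 + Σ Δx = -394 m.

-394 m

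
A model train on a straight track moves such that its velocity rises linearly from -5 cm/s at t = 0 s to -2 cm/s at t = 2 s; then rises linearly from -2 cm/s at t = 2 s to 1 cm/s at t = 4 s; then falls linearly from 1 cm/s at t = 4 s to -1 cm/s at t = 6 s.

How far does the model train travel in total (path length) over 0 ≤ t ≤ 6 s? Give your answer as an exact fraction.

29/3 cm

Total distance travelled is ∫|v| dt — sum the magnitudes of each area piece.
0–2 s: |½(-5 + -2)(2)| = 7 cm
2–4 s: v = 0 at t = 10/3 s; triangle areas 4/3 + 1/3 = 5/3 cm
4–6 s: v = 0 at t = 5 s; triangle areas 0.5 + 0.5 = 1 cm
Total distance = 29/3 cm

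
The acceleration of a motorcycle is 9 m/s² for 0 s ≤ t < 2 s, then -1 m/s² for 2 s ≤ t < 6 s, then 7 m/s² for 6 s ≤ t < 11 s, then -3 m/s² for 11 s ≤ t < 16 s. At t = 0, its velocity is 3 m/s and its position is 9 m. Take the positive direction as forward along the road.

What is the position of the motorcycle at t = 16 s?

504 m

On each constant-a segment, Δv = aΔt and Δx = v₀Δt + ½aΔt²; chain segment to segment.
0–2 s: v starts 3 m/s; Δx = 3·2 + ½·9·2² = 24 m; v ends 21 m/s.
2–6 s: v starts 21 m/s; Δx = 21·4 + ½·-1·4² = 76 m; v ends 17 m/s.
6–11 s: v starts 17 m/s; Δx = 17·5 + ½·7·5² = 172.5 m; v ends 52 m/s.
11–16 s: v starts 52 m/s; Δx = 52·5 + ½·-3·5² = 222.5 m; v ends 37 m/s.
x(16) = 9 + Σ Δx = 504 m.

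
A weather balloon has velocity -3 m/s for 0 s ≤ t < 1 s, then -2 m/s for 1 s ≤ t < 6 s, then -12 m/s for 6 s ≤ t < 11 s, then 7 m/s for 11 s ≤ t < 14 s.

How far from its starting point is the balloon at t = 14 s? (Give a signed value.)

Displacement is the signed area under the v-t curve.
0–1 s: -3 × 1 = -3 m
1–6 s: -2 × 5 = -10 m
6–11 s: -12 × 5 = -60 m
11–14 s: 7 × 3 = 21 m
Net displacement = -52 m

-52 m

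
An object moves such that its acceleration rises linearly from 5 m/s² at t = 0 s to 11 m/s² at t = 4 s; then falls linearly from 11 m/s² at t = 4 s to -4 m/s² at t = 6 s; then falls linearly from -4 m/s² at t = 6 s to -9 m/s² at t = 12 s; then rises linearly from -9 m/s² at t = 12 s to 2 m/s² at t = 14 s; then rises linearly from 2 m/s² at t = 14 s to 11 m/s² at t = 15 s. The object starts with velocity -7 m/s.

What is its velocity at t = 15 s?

Δv equals the area under the a-t graph; then v = v₀ + Δv.
0–4 s: ½(5 + 11)(4) = 32 m/s
4–6 s: ½(11 + -4)(2) = 7 m/s
6–12 s: ½(-4 + -9)(6) = -39 m/s
12–14 s: ½(-9 + 2)(2) = -7 m/s
14–15 s: ½(2 + 11)(1) = 6.5 m/s
Δv = -0.5 m/s, so v(15) = -7 + (-0.5) = -7.5 m/s.

-7.5 m/s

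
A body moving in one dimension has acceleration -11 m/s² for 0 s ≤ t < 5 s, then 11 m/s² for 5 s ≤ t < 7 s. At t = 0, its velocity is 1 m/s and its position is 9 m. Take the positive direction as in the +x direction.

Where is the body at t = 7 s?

On each constant-a segment, Δv = aΔt and Δx = v₀Δt + ½aΔt²; chain segment to segment.
0–5 s: v starts 1 m/s; Δx = 1·5 + ½·-11·5² = -132.5 m; v ends -54 m/s.
5–7 s: v starts -54 m/s; Δx = -54·2 + ½·11·2² = -86 m; v ends -32 m/s.
x(7) = 9 + Σ Δx = -209.5 m.

-209.5 m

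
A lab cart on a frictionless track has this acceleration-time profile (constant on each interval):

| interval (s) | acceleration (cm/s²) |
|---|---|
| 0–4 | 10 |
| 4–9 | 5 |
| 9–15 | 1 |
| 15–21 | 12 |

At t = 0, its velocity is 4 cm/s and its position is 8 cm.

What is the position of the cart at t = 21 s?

On each constant-a segment, Δv = aΔt and Δx = v₀Δt + ½aΔt²; chain segment to segment.
0–4 s: v starts 4 cm/s; Δx = 4·4 + ½·10·4² = 96 cm; v ends 44 cm/s.
4–9 s: v starts 44 cm/s; Δx = 44·5 + ½·5·5² = 282.5 cm; v ends 69 cm/s.
9–15 s: v starts 69 cm/s; Δx = 69·6 + ½·1·6² = 432 cm; v ends 75 cm/s.
15–21 s: v starts 75 cm/s; Δx = 75·6 + ½·12·6² = 666 cm; v ends 147 cm/s.
x(21) = 8 + Σ Δx = 1484.5 cm.

1484.5 cm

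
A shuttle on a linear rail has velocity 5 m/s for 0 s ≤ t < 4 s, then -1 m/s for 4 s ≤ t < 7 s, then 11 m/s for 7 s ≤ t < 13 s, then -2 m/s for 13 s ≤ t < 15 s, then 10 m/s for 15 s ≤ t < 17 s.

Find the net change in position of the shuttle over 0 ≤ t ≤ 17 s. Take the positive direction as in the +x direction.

99 m

Displacement is the signed area under the v-t curve.
0–4 s: 5 × 4 = 20 m
4–7 s: -1 × 3 = -3 m
7–13 s: 11 × 6 = 66 m
13–15 s: -2 × 2 = -4 m
15–17 s: 10 × 2 = 20 m
Net displacement = 99 m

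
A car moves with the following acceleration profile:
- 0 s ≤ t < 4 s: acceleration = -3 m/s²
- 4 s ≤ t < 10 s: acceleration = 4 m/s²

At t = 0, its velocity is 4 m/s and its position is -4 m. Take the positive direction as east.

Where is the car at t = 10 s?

On each constant-a segment, Δv = aΔt and Δx = v₀Δt + ½aΔt²; chain segment to segment.
0–4 s: v starts 4 m/s; Δx = 4·4 + ½·-3·4² = -8 m; v ends -8 m/s.
4–10 s: v starts -8 m/s; Δx = -8·6 + ½·4·6² = 24 m; v ends 16 m/s.
x(10) = -4 + Σ Δx = 12 m.

12 m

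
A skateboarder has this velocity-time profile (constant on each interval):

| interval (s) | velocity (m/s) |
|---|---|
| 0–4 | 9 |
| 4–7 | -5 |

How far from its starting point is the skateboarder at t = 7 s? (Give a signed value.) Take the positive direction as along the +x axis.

Displacement is the signed area under the v-t curve.
0–4 s: 9 × 4 = 36 m
4–7 s: -5 × 3 = -15 m
Net displacement = 21 m

21 m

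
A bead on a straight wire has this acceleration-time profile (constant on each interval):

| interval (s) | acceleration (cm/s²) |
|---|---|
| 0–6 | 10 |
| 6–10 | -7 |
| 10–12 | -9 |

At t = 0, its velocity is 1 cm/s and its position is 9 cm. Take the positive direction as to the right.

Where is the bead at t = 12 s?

On each constant-a segment, Δv = aΔt and Δx = v₀Δt + ½aΔt²; chain segment to segment.
0–6 s: v starts 1 cm/s; Δx = 1·6 + ½·10·6² = 186 cm; v ends 61 cm/s.
6–10 s: v starts 61 cm/s; Δx = 61·4 + ½·-7·4² = 188 cm; v ends 33 cm/s.
10–12 s: v starts 33 cm/s; Δx = 33·2 + ½·-9·2² = 48 cm; v ends 15 cm/s.
x(12) = 9 + Σ Δx = 431 cm.

431 cm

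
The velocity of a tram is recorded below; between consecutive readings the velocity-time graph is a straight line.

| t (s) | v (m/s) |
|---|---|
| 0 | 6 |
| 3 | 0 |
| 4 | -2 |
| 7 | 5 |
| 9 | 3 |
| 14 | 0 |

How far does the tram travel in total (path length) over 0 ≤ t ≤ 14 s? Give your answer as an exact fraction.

Distance (not displacement) is the total path length: add the absolute areas under v-t.
0–3 s: |½(6 + 0)(3)| = 9 m
3–4 s: |½(0 + -2)(1)| = 1 m
4–7 s: v = 0 at t = 34/7 s; triangle areas 6/7 + 75/14 = 87/14 m
7–9 s: |½(5 + 3)(2)| = 8 m
9–14 s: |½(3 + 0)(5)| = 7.5 m
Total distance = 222/7 m

222/7 m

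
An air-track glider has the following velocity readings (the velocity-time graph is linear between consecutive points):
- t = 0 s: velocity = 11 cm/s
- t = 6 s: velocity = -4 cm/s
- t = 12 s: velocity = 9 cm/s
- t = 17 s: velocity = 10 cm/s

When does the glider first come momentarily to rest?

t = 4.4 s

v changes sign on 0–6 s (from 11 to -4); the graph is linear there, so v = 0 at t = 0 + (-11)·(6 − 0)/(-4 − 11) = 4.4 s.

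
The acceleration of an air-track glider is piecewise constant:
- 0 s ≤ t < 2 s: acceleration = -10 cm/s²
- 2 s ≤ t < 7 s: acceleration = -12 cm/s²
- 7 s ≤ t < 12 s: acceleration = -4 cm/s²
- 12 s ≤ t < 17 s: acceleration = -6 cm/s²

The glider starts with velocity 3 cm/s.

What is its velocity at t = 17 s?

Δv equals the area under the a-t graph; then v = v₀ + Δv.
0–2 s: -10 × 2 = -20 cm/s
2–7 s: -12 × 5 = -60 cm/s
7–12 s: -4 × 5 = -20 cm/s
12–17 s: -6 × 5 = -30 cm/s
Δv = -130 cm/s, so v(17) = 3 + (-130) = -127 cm/s.

-127 cm/s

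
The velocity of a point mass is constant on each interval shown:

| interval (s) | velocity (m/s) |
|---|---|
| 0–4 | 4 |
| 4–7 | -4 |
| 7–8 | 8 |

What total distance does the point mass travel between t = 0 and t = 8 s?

Distance (not displacement) is the total path length: add the absolute areas under v-t.
0–4 s: |4| × 4 = 16 m
4–7 s: |-4| × 3 = 12 m
7–8 s: |8| × 1 = 8 m
Total distance = 36 m

36 m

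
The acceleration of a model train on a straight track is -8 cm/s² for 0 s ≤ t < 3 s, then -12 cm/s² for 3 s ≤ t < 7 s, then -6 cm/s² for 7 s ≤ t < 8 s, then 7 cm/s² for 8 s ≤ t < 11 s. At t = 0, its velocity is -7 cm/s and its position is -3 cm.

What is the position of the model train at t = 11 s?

-585.5 cm

On each constant-a segment, Δv = aΔt and Δx = v₀Δt + ½aΔt²; chain segment to segment.
0–3 s: v starts -7 cm/s; Δx = -7·3 + ½·-8·3² = -57 cm; v ends -31 cm/s.
3–7 s: v starts -31 cm/s; Δx = -31·4 + ½·-12·4² = -220 cm; v ends -79 cm/s.
7–8 s: v starts -79 cm/s; Δx = -79·1 + ½·-6·1² = -82 cm; v ends -85 cm/s.
8–11 s: v starts -85 cm/s; Δx = -85·3 + ½·7·3² = -223.5 cm; v ends -64 cm/s.
x(11) = -3 + Σ Δx = -585.5 cm.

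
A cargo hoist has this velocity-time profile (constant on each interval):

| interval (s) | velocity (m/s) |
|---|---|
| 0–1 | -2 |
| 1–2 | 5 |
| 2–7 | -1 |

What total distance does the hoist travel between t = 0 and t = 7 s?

Distance (not displacement) is the total path length: add the absolute areas under v-t.
0–1 s: |-2| × 1 = 2 m
1–2 s: |5| × 1 = 5 m
2–7 s: |-1| × 5 = 5 m
Total distance = 12 m

12 m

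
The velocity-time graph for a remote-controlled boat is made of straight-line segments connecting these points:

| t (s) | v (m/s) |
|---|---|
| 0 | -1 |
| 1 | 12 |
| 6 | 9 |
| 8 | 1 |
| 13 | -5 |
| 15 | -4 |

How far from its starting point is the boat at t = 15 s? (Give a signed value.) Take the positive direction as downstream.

Displacement is the signed area under the v-t curve.
0–1 s: ½(-1 + 12)(1) = 5.5 m
1–6 s: ½(12 + 9)(5) = 52.5 m
6–8 s: ½(9 + 1)(2) = 10 m
8–13 s: ½(1 + -5)(5) = -10 m
13–15 s: ½(-5 + -4)(2) = -9 m
Net displacement = 49 m

49 m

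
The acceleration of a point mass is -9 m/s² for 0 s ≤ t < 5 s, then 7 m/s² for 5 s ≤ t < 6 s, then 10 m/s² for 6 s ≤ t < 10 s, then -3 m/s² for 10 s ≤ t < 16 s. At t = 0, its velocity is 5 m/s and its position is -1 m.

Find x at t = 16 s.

On each constant-a segment, Δv = aΔt and Δx = v₀Δt + ½aΔt²; chain segment to segment.
0–5 s: v starts 5 m/s; Δx = 5·5 + ½·-9·5² = -87.5 m; v ends -40 m/s.
5–6 s: v starts -40 m/s; Δx = -40·1 + ½·7·1² = -36.5 m; v ends -33 m/s.
6–10 s: v starts -33 m/s; Δx = -33·4 + ½·10·4² = -52 m; v ends 7 m/s.
10–16 s: v starts 7 m/s; Δx = 7·6 + ½·-3·6² = -12 m; v ends -11 m/s.
x(16) = -1 + Σ Δx = -189 m.

-189 m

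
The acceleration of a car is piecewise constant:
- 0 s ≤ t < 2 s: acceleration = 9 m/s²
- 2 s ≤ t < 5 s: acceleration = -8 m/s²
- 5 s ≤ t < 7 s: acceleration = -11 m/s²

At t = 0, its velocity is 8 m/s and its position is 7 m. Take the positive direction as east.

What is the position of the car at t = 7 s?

On each constant-a segment, Δv = aΔt and Δx = v₀Δt + ½aΔt²; chain segment to segment.
0–2 s: v starts 8 m/s; Δx = 8·2 + ½·9·2² = 34 m; v ends 26 m/s.
2–5 s: v starts 26 m/s; Δx = 26·3 + ½·-8·3² = 42 m; v ends 2 m/s.
5–7 s: v starts 2 m/s; Δx = 2·2 + ½·-11·2² = -18 m; v ends -20 m/s.
x(7) = 7 + Σ Δx = 65 m.

65 m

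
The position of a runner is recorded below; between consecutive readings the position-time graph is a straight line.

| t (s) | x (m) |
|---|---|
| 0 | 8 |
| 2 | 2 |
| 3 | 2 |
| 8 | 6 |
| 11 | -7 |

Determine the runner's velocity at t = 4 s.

0.8 m/s

Velocity is the slope of the x-t graph on 3–8 s: (6 − 2)/(8 − 3) = 0.8 m/s.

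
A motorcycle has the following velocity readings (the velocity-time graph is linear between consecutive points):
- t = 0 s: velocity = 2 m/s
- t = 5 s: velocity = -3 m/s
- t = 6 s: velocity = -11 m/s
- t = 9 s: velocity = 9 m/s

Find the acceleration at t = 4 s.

-1 m/s²

Acceleration is the slope of the v-t graph on 0–5 s: (-3 − 2)/(5 − 0) = -1 m/s².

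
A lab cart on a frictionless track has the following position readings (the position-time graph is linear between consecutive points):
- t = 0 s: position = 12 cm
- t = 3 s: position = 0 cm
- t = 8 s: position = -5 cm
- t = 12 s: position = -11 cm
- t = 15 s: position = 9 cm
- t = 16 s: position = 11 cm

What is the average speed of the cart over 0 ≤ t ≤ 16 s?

2.8125 cm/s

Average speed = (total path length)/(elapsed time); on a piecewise-linear x-t graph the path length is Σ|Δx|.
0–3 s: |Δx| = |0 − 12| = 12 cm
3–8 s: |Δx| = |-5 − 0| = 5 cm
8–12 s: |Δx| = |-11 − -5| = 6 cm
12–15 s: |Δx| = |9 − -11| = 20 cm
15–16 s: |Δx| = |11 − 9| = 2 cm
Total path = 45 cm; average speed = 45/16 = 2.8125 cm/s.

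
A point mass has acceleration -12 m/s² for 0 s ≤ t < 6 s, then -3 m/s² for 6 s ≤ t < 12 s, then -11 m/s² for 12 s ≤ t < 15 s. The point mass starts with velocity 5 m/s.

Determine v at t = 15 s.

Δv equals the area under the a-t graph; then v = v₀ + Δv.
0–6 s: -12 × 6 = -72 m/s
6–12 s: -3 × 6 = -18 m/s
12–15 s: -11 × 3 = -33 m/s
Δv = -123 m/s, so v(15) = 5 + (-123) = -118 m/s.

-118 m/s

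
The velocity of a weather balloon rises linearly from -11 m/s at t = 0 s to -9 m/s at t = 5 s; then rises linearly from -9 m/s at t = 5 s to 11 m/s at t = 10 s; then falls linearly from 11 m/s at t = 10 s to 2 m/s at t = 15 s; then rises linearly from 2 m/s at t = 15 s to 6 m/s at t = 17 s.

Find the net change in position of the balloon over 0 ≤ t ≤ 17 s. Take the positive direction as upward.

Net displacement equals the area under the velocity-time graph (areas below the axis count negative).
0–5 s: ½(-11 + -9)(5) = -50 m
5–10 s: ½(-9 + 11)(5) = 5 m
10–15 s: ½(11 + 2)(5) = 32.5 m
15–17 s: ½(2 + 6)(2) = 8 m
Net displacement = -4.5 m

-4.5 m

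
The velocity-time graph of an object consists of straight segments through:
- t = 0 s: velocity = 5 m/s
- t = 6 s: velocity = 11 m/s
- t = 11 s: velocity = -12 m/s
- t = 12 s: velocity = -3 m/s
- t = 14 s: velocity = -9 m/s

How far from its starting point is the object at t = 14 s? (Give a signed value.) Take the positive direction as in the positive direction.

26 m

Displacement is the signed area under the v-t curve.
0–6 s: ½(5 + 11)(6) = 48 m
6–11 s: ½(11 + -12)(5) = -2.5 m
11–12 s: ½(-12 + -3)(1) = -7.5 m
12–14 s: ½(-3 + -9)(2) = -12 m
Net displacement = 26 m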